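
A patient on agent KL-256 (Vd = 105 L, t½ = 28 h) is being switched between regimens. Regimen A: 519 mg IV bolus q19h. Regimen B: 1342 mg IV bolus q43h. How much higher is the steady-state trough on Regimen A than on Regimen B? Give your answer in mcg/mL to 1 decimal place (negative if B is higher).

1.5 mcg/mL

Regimen A: f = (1/2)^(19/28) ≈ 0.6248; Cmin,ss = (519/105)·f/(1−f) ≈ 8.231 mcg/mL.
Regimen B: f = (1/2)^(43/28) ≈ 0.3449; Cmin,ss = (1342/105)·f/(1−f) ≈ 6.729 mcg/mL.
Difference ≈ 8.231 − 6.729 ≈ 1.502 mcg/mL.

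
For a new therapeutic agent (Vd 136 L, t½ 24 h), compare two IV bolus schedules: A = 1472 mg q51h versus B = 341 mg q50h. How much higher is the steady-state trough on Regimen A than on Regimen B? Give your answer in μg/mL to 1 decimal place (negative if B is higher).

Regimen A: f = (1/2)^(51/24) ≈ 0.2293; Cmin,ss = (1472/136)·f/(1−f) ≈ 3.220 μg/mL.
Regimen B: f = (1/2)^(50/24) ≈ 0.2360; Cmin,ss = (341/136)·f/(1−f) ≈ 0.775 μg/mL.
Difference ≈ 3.220 − 0.775 ≈ 2.445 μg/mL.

2.4 μg/mL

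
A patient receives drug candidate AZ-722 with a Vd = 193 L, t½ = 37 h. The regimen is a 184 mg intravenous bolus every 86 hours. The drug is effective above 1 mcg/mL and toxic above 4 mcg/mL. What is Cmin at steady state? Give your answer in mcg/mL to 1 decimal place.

k = ln2/t½ = ln2/37 ≈ 0.018734 h⁻¹; fraction remaining f = e^(−kτ) = e^(−0.018734×86) ≈ 0.1997.
Accumulation ratio R = 1/(1 − f) ≈ 1/0.8003 ≈ 1.2495.
Each bolus raises the concentration by D/Vd = 184/193 ≈ 0.953 mcg/mL.
Steady-state peak Cmax,ss = C₀·R ≈ 0.953 × 1.2495 ≈ 1.191 mcg/mL.
Steady-state trough Cmin,ss = Cmax,ss·f ≈ 1.191 × 0.1997 ≈ 0.238 mcg/mL.
Trough 0.2 mcg/mL vs MEC 1 mcg/mL: subtherapeutic.

0.2 mcg/mL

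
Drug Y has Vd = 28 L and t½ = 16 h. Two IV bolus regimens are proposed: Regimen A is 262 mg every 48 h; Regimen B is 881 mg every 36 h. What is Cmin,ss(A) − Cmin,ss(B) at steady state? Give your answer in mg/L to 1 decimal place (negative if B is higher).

Regimen A: f = (1/2)^(48/16) ≈ 0.1250; Cmin,ss = (262/28)·f/(1−f) ≈ 1.337 mg/L.
Regimen B: f = (1/2)^(36/16) ≈ 0.2102; Cmin,ss = (881/28)·f/(1−f) ≈ 8.374 mg/L.
Difference ≈ 1.337 − 8.374 ≈ -7.037 mg/L.

-7.0 mg/L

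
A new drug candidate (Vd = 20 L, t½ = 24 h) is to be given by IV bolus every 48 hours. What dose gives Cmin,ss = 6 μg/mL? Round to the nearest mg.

360 mg

τ/t½ = 48/24 ≈ 2, so f = (1/2)^(48/24) ≈ 0.250000.
Cmin,ss = (D/Vd)·f/(1−f), so D = Cmin,ss·Vd·(1−f)/f.
D = 6 × 20 × (1−f)/f ≈ 6 × 20 × 3.00000 ≈ 360.00 mg.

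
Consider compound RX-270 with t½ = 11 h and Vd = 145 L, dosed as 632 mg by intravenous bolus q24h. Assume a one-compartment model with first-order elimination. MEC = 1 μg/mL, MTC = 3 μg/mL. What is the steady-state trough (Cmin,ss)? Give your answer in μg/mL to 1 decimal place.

1.2 μg/mL

Over one 24-h interval, 24/11 ≈ 2.1818 half-lives elapse, leaving f ≈ 0.2204 of each dose.
Single-dose peak C₀ = D/Vd = 632/145 ≈ 4.359 μg/mL.
Steady-state trough Cmin,ss = C₀·f/(1−f) ≈ 4.359 × 0.2204/0.7796 ≈ 1.232 μg/mL.
Trough 1.2 μg/mL vs MEC 1 μg/mL: adequate.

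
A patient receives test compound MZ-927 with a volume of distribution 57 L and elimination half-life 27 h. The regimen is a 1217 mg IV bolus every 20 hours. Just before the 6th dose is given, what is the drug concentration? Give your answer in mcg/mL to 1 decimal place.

29.4 mcg/mL

f = (1/2)^(τ/t½) = (1/2)^(20/27) ≈ 0.5984.
C₀ = D/Vd = 1217/57 ≈ 21.351 mcg/mL.
Before the 6th dose, 5 doses have been given. Superposition: Cmin = C₀·(f + f² + … + f^5).
≈ 21.351 × (0.5984 + 0.3581 + 0.2143 + 0.1282 + 0.0767) ≈ 21.351 × 1.3757 ≈ 29.373 mcg/mL.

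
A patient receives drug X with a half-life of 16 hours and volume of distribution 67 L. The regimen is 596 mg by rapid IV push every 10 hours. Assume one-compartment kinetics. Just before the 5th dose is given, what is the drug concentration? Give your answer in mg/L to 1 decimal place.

13.5 mg/L

f = (1/2)^(τ/t½) = (1/2)^(10/16) ≈ 0.6484.
C₀ = D/Vd = 596/67 ≈ 8.896 mg/L.
Before the 5th dose, 4 doses have been given. Superposition: Cmin = C₀·(f + f² + … + f^4).
≈ 8.896 × (0.6484 + 0.4204 + 0.2726 + 0.1768) ≈ 8.896 × 1.5182 ≈ 13.506 mg/L.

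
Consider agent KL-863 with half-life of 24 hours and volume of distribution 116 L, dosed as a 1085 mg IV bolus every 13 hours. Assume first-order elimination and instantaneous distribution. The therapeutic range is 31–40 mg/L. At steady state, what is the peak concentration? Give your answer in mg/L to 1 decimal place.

29.9 mg/L

τ/t½ = 13/24 ≈ 0.54167, so fraction remaining f = (1/2)^(13/24) ≈ 0.6870.
At steady state, accumulation factor R = 1/(1 − e^(−kτ)) ≈ 3.1949.
Each bolus raises the concentration by D/Vd = 1085/116 ≈ 9.353 mg/L.
Cmax,ss = C₀/(1 − f) ≈ 9.353/0.3130 ≈ 29.882 mg/L.
Peak 29.9 mg/L vs MTC 40 mg/L: below toxic threshold.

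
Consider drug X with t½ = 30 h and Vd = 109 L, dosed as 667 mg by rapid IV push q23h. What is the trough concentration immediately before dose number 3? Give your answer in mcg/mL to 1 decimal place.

5.7 mcg/mL

f = (1/2)^(τ/t½) = (1/2)^(23/30) ≈ 0.5878.
C₀ = D/Vd = 667/109 ≈ 6.119 mcg/mL.
Before the 3rd dose, 2 doses have been given. Superposition: Cmin = C₀·(f + f²).
≈ 6.119 × (0.5878 + 0.3455) ≈ 6.119 × 0.9333 ≈ 5.711 mcg/mL.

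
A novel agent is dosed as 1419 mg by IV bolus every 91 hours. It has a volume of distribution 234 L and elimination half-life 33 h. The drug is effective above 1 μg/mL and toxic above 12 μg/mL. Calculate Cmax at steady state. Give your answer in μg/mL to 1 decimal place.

τ/t½ = 91/33 ≈ 2.7576, so fraction remaining f = (1/2)^(91/33) ≈ 0.1479.
At steady state, accumulation factor R = 1/(1 − e^(−kτ)) ≈ 1.1736.
Each bolus raises the concentration by D/Vd = 1419/234 ≈ 6.064 μg/mL.
Steady-state peak Cmax,ss = C₀·R ≈ 6.064 × 1.1736 ≈ 7.117 μg/mL.
Peak 7.1 μg/mL vs MTC 12 μg/mL: below toxic threshold.

7.1 μg/mL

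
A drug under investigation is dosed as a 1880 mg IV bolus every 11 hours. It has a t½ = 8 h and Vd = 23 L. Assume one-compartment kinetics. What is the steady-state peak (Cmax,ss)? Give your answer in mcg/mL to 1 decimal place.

133.0 mcg/mL

Over one 11-h interval, 11/8 ≈ 1.375 half-lives elapse, leaving f ≈ 0.3856 of each dose.
Accumulation ratio R = 1/(1 − f) ≈ 1/0.6144 ≈ 1.6276.
Single-dose peak C₀ = D/Vd = 1880/23 ≈ 81.739 mcg/mL.
Steady-state peak Cmax,ss = C₀·R ≈ 81.739 × 1.6276 ≈ 133.038 mcg/mL.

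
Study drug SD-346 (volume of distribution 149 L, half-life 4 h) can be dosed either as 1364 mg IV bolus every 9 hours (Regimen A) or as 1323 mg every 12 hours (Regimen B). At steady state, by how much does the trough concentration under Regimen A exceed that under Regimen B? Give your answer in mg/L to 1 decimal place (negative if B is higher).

Regimen A: f = (1/2)^(9/4) ≈ 0.2102; Cmin,ss = (1364/149)·f/(1−f) ≈ 2.436 mg/L.
Regimen B: f = (1/2)^(12/4) ≈ 0.1250; Cmin,ss = (1323/149)·f/(1−f) ≈ 1.268 mg/L.
Difference ≈ 2.436 − 1.268 ≈ 1.168 mg/L.

1.2 mg/L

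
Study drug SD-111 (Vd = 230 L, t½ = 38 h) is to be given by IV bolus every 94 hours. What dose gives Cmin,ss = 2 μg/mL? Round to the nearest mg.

τ/t½ = 94/38 ≈ 2.4737, so f = (1/2)^(94/38) ≈ 0.180031.
Cmin,ss = (D/Vd)·f/(1−f), so D = Cmin,ss·Vd·(1−f)/f.
D = 2 × 230 × (1−f)/f ≈ 2 × 230 × 4.55460 ≈ 2095.12 mg.

2095 mg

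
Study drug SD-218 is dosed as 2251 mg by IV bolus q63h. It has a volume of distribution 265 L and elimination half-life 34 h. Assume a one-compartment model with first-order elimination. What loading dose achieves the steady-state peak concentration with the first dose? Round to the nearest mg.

3113 mg

f = (1/2)^(63/34) ≈ 0.276827; accumulation ratio R = 1/(1−f) ≈ 1.38279.
Loading dose to hit Cmax,ss on first dose: D_load = D_maint·R ≈ 2251 × 1.38279 ≈ 3112.66 mg.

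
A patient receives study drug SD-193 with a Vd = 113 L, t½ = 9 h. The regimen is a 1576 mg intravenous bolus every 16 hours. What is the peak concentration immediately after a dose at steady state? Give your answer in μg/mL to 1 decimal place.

19.7 μg/mL

Over one 16-h interval, 16/9 ≈ 1.7778 half-lives elapse, leaving f ≈ 0.2916 of each dose.
At steady state, accumulation factor R = 1/(1 − e^(−kτ)) ≈ 1.4116.
Each bolus raises the concentration by D/Vd = 1576/113 ≈ 13.947 μg/mL.
Cmax,ss = C₀/(1 − f) ≈ 13.947/0.7084 ≈ 19.688 μg/mL.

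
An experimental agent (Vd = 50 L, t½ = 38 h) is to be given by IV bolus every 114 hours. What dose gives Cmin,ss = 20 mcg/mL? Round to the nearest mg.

7000 mg

τ/t½ = 114/38 ≈ 3, so f = (1/2)^(114/38) ≈ 0.125000.
Cmin,ss = (D/Vd)·f/(1−f), so D = Cmin,ss·Vd·(1−f)/f.
D = 20 × 50 × (1−f)/f ≈ 20 × 50 × 7.00000 ≈ 7000.00 mg.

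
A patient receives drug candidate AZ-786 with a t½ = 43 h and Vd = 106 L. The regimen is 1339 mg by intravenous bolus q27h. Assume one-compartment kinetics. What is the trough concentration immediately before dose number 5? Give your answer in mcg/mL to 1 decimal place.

19.1 mcg/mL

f = (1/2)^(τ/t½) = (1/2)^(27/43) ≈ 0.6471.
C₀ = D/Vd = 1339/106 ≈ 12.632 mcg/mL.
Before the 5th dose, 4 doses have been given. Superposition: Cmin = C₀·(f + f² + … + f^4).
≈ 12.632 × (0.6471 + 0.4187 + 0.2710 + 0.1753) ≈ 12.632 × 1.5121 ≈ 19.101 mcg/mL.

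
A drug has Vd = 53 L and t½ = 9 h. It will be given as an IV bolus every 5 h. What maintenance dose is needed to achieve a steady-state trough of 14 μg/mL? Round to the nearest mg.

τ/t½ = 5/9 ≈ 0.55556, so f = (1/2)^(5/9) ≈ 0.680395.
Cmin,ss = (D/Vd)·f/(1−f), so D = Cmin,ss·Vd·(1−f)/f.
D = 14 × 53 × (1−f)/f ≈ 14 × 53 × 0.46973 ≈ 348.54 mg.

349 mg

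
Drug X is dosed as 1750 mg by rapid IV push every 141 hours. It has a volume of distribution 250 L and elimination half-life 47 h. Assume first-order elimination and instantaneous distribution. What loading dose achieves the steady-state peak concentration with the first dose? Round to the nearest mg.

f = (1/2)^(141/47) ≈ 0.125000; accumulation ratio R = 1/(1−f) ≈ 1.14286.
Loading dose to hit Cmax,ss on first dose: D_load = D_maint·R ≈ 1750 × 1.14286 ≈ 2000.00 mg.

2000 mg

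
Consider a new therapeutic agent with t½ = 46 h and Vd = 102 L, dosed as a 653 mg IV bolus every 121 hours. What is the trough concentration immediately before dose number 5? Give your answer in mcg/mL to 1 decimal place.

f = (1/2)^(τ/t½) = (1/2)^(121/46) ≈ 0.1615.
C₀ = D/Vd = 653/102 ≈ 6.402 mcg/mL.
Before the 5th dose, 4 doses have been given. Superposition: Cmin = C₀·(f + f² + … + f^4).
≈ 6.402 × (0.1615 + 0.0261 + 0.0042 + 0.0007) ≈ 6.402 × 0.1925 ≈ 1.232 mcg/mL.

1.2 mcg/mL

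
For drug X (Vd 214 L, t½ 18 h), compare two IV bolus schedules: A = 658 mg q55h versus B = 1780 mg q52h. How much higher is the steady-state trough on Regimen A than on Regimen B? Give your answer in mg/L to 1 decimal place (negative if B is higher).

-0.9 mg/L

Regimen A: f = (1/2)^(55/18) ≈ 0.1203; Cmin,ss = (658/214)·f/(1−f) ≈ 0.420 mg/L.
Regimen B: f = (1/2)^(52/18) ≈ 0.1350; Cmin,ss = (1780/214)·f/(1−f) ≈ 1.298 mg/L.
Difference ≈ 0.420 − 1.298 ≈ -0.878 mg/L.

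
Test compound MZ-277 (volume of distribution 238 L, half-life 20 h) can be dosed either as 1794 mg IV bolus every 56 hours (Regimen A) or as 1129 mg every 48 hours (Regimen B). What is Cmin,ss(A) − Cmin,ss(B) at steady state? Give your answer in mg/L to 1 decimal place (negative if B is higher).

0.2 mg/L

Regimen A: f = (1/2)^(56/20) ≈ 0.1436; Cmin,ss = (1794/238)·f/(1−f) ≈ 1.264 mg/L.
Regimen B: f = (1/2)^(48/20) ≈ 0.1895; Cmin,ss = (1129/238)·f/(1−f) ≈ 1.109 mg/L.
Difference ≈ 1.264 − 1.109 ≈ 0.155 mg/L.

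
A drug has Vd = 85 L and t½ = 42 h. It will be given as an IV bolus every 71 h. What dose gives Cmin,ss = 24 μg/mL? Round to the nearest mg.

τ/t½ = 71/42 ≈ 1.6905, so f = (1/2)^(71/42) ≈ 0.309825.
Cmin,ss = (D/Vd)·f/(1−f), so D = Cmin,ss·Vd·(1−f)/f.
D = 24 × 85 × (1−f)/f ≈ 24 × 85 × 2.22763 ≈ 4544.37 mg.

4544 mg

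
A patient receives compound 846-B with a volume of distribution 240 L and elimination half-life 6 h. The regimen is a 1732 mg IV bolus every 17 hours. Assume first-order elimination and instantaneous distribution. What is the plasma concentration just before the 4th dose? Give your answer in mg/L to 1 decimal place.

1.2 mg/L

f = (1/2)^(τ/t½) = (1/2)^(17/6) ≈ 0.1403.
C₀ = D/Vd = 1732/240 ≈ 7.217 mg/L.
Before the 4th dose, 3 doses have been given. Superposition: Cmin = C₀·(f + f² + … + f^3).
≈ 7.217 × (0.1403 + 0.0197 + 0.0028) ≈ 7.217 × 0.1628 ≈ 1.175 mg/L.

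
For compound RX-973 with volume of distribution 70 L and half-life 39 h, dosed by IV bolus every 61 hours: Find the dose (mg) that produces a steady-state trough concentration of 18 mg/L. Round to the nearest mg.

2466 mg

τ/t½ = 61/39 ≈ 1.5641, so f = (1/2)^(61/39) ≈ 0.338188.
Cmin,ss = (D/Vd)·f/(1−f), so D = Cmin,ss·Vd·(1−f)/f.
D = 18 × 70 × (1−f)/f ≈ 18 × 70 × 1.95694 ≈ 2465.74 mg.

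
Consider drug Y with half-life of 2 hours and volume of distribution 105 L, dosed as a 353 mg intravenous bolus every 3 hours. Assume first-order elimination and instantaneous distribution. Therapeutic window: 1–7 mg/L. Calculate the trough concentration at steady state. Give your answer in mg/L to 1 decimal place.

1.8 mg/L

Over one 3-h interval, 3/2 ≈ 1.5 half-lives elapse, leaving f ≈ 0.3536 of each dose.
Single-dose peak C₀ = D/Vd = 353/105 ≈ 3.362 mg/L.
Steady-state trough Cmin,ss = C₀·f/(1−f) ≈ 3.362 × 0.3536/0.6464 ≈ 1.839 mg/L.
Trough 1.8 mg/L vs MEC 1 mg/L: adequate.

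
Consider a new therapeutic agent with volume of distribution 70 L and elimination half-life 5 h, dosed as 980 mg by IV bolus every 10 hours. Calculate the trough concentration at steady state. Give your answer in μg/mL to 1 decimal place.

The dosing interval is 2 half-lives, so f = 2^(−2) = 0.25.
Accumulation ratio R = 1/(1 − f) = 1/0.75 = 4/3.
Single-dose peak C₀ = D/Vd = 980/70 = 14 μg/mL.
Steady-state peak Cmax,ss = C₀·R = 14 × 4/3 ≈ 18.667 μg/mL.
Steady-state trough Cmin,ss = Cmax,ss·f ≈ 18.667 × 0.25 ≈ 4.667 μg/mL.

4.7 μg/mL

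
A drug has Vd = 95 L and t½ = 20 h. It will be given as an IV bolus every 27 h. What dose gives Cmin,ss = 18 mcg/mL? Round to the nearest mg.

τ/t½ = 27/20 ≈ 1.35, so f = (1/2)^(27/20) ≈ 0.392292.
Cmin,ss = (D/Vd)·f/(1−f), so D = Cmin,ss·Vd·(1−f)/f.
D = 18 × 95 × (1−f)/f ≈ 18 × 95 × 1.54912 ≈ 2649.00 mg.

2649 mg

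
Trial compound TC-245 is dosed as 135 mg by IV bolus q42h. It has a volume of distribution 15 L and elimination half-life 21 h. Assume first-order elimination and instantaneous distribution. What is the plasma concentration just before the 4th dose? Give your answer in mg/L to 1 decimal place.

f = (1/2)^(τ/t½) = (1/2)^(42/21) ≈ 0.2500.
C₀ = D/Vd = 135/15 ≈ 9.000 mg/L.
Before the 4th dose, 3 doses have been given. Superposition: Cmin = C₀·(f + f² + … + f^3).
≈ 9.000 × (0.2500 + 0.0625 + 0.0156) ≈ 9.000 × 0.3281 ≈ 2.953 mg/L.

3.0 mg/L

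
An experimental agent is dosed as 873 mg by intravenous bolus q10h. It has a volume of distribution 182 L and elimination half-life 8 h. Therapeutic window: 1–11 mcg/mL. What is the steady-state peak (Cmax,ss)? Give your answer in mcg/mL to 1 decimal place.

τ/t½ = 10/8 ≈ 1.25, so fraction remaining f = (1/2)^(10/8) ≈ 0.4204.
Accumulation ratio R = 1/(1 − f) ≈ 1/0.5796 ≈ 1.7253.
Single-dose peak C₀ = D/Vd = 873/182 ≈ 4.797 mcg/mL.
Steady-state peak Cmax,ss = C₀·R ≈ 4.797 × 1.7253 ≈ 8.276 mcg/mL.
Peak 8.3 mcg/mL vs MTC 11 mcg/mL: below toxic threshold.

8.3 mcg/mL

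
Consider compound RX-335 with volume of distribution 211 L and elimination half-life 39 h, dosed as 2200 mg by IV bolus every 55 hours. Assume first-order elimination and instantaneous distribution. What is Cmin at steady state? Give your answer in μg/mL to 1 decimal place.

6.3 μg/mL

Over one 55-h interval, 55/39 ≈ 1.4103 half-lives elapse, leaving f ≈ 0.3762 of each dose.
Single-dose peak C₀ = D/Vd = 2200/211 ≈ 10.427 μg/mL.
Steady-state trough Cmin,ss = C₀·f/(1−f) ≈ 10.427 × 0.3762/0.6238 ≈ 6.288 μg/mL.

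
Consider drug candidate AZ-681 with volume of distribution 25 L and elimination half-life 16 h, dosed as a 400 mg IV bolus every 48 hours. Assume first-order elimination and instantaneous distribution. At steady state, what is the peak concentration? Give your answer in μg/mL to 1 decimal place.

18.3 μg/mL

The dosing interval is 3 half-lives, so f = 2^(−3) = 0.125.
Accumulation ratio R = 1/(1 − f) = 1/0.875 = 8/7.
Single-dose peak C₀ = D/Vd = 400/25 = 16 μg/mL.
Steady-state peak Cmax,ss = C₀·R = 16 × 8/7 ≈ 18.286 μg/mL.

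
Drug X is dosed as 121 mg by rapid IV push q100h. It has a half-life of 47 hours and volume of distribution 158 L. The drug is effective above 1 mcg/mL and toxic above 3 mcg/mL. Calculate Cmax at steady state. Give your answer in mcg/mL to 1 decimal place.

1.0 mcg/mL

k = ln2/t½ = ln2/47 ≈ 0.014748 h⁻¹; fraction remaining f = e^(−kτ) = e^(−0.014748×100) ≈ 0.2288.
Accumulation ratio R = 1/(1 − f) ≈ 1/0.7712 ≈ 1.2967.
Each bolus raises the concentration by D/Vd = 121/158 ≈ 0.766 mcg/mL.
Steady-state peak Cmax,ss = C₀·R ≈ 0.766 × 1.2967 ≈ 0.993 mcg/mL.
Peak 1.0 mcg/mL vs MTC 3 mcg/mL: below toxic threshold.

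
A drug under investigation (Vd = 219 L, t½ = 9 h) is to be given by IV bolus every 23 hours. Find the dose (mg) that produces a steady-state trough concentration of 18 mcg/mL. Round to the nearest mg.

τ/t½ = 23/9 ≈ 2.5556, so f = (1/2)^(23/9) ≈ 0.170099.
Cmin,ss = (D/Vd)·f/(1−f), so D = Cmin,ss·Vd·(1−f)/f.
D = 18 × 219 × (1−f)/f ≈ 18 × 219 × 4.87893 ≈ 19232.74 mg.

19233 mg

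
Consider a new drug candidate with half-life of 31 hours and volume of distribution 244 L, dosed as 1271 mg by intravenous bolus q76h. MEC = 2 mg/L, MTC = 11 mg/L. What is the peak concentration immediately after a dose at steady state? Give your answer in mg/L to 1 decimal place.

k = ln2/t½ = ln2/31 ≈ 0.022360 h⁻¹; fraction remaining f = e^(−kτ) = e^(−0.022360×76) ≈ 0.1828.
Accumulation ratio R = 1/(1 − f) ≈ 1/0.8172 ≈ 1.2237.
Each bolus raises the concentration by D/Vd = 1271/244 ≈ 5.209 mg/L.
Steady-state peak Cmax,ss = C₀·R ≈ 5.209 × 1.2237 ≈ 6.374 mg/L.
Peak 6.4 mg/L vs MTC 11 mg/L: below toxic threshold.

6.4 mg/L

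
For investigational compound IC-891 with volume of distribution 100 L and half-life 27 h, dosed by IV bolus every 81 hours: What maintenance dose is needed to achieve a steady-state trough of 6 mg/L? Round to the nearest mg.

τ/t½ = 81/27 ≈ 3, so f = (1/2)^(81/27) ≈ 0.125000.
Cmin,ss = (D/Vd)·f/(1−f), so D = Cmin,ss·Vd·(1−f)/f.
D = 6 × 100 × (1−f)/f ≈ 6 × 100 × 7.00000 ≈ 4200.00 mg.

4200 mg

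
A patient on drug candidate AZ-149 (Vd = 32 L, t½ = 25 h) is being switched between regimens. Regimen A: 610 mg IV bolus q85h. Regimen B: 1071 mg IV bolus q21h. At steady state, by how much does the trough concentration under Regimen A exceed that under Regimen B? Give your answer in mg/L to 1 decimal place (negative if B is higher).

-40.4 mg/L

Regimen A: f = (1/2)^(85/25) ≈ 0.0947; Cmin,ss = (610/32)·f/(1−f) ≈ 1.994 mg/L.
Regimen B: f = (1/2)^(21/25) ≈ 0.5586; Cmin,ss = (1071/32)·f/(1−f) ≈ 42.355 mg/L.
Difference ≈ 1.994 − 42.355 ≈ -40.361 mg/L.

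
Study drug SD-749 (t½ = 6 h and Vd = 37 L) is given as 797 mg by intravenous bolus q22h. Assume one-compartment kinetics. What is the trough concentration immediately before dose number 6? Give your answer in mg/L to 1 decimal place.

f = (1/2)^(τ/t½) = (1/2)^(22/6) ≈ 0.0787.
C₀ = D/Vd = 797/37 ≈ 21.541 mg/L.
Before the 6th dose, 5 doses have been given. Superposition: Cmin = C₀·(f + f² + … + f^5).
≈ 21.541 × (0.0787 + 0.0062 + 0.0005 + 0.0000 + 0.0000) ≈ 21.541 × 0.0854 ≈ 1.840 mg/L.

1.8 mg/L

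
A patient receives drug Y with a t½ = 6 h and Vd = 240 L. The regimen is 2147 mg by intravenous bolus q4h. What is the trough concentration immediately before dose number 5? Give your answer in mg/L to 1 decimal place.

12.8 mg/L

f = (1/2)^(τ/t½) = (1/2)^(4/6) ≈ 0.6300.
C₀ = D/Vd = 2147/240 ≈ 8.946 mg/L.
Before the 5th dose, 4 doses have been given. Superposition: Cmin = C₀·(f + f² + … + f^4).
≈ 8.946 × (0.6300 + 0.3969 + 0.2500 + 0.1575) ≈ 8.946 × 1.4344 ≈ 12.832 mg/L.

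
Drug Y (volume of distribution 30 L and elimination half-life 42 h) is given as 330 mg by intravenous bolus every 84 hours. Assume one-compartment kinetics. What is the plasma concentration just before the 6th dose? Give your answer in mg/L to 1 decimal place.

3.7 mg/L

f = (1/2)^(τ/t½) = (1/2)^(84/42) ≈ 0.2500.
C₀ = D/Vd = 330/30 ≈ 11.000 mg/L.
Before the 6th dose, 5 doses have been given. Superposition: Cmin = C₀·(f + f² + … + f^5).
≈ 11.000 × (0.2500 + 0.0625 + 0.0156 + 0.0039 + 0.0010) ≈ 11.000 × 0.3330 ≈ 3.663 mg/L.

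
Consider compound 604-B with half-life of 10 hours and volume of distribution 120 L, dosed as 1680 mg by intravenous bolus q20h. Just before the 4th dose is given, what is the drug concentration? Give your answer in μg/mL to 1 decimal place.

4.6 μg/mL

f = (1/2)^(τ/t½) = (1/2)^(20/10) ≈ 0.2500.
C₀ = D/Vd = 1680/120 ≈ 14.000 μg/mL.
Before the 4th dose, 3 doses have been given. Superposition: Cmin = C₀·(f + f² + … + f^3).
≈ 14.000 × (0.2500 + 0.0625 + 0.0156) ≈ 14.000 × 0.3281 ≈ 4.593 μg/mL.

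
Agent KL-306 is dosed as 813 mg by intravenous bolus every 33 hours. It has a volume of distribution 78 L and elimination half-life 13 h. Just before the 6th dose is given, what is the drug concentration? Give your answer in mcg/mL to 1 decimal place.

2.2 mcg/mL

f = (1/2)^(τ/t½) = (1/2)^(33/13) ≈ 0.1721.
C₀ = D/Vd = 813/78 ≈ 10.423 mcg/mL.
Before the 6th dose, 5 doses have been given. Superposition: Cmin = C₀·(f + f² + … + f^5).
≈ 10.423 × (0.1721 + 0.0296 + 0.0051 + 0.0009 + 0.0002) ≈ 10.423 × 0.2079 ≈ 2.167 mcg/mL.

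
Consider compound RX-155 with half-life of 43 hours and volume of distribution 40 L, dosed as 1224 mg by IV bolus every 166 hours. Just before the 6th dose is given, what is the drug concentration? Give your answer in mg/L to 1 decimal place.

f = (1/2)^(τ/t½) = (1/2)^(166/43) ≈ 0.0688.
C₀ = D/Vd = 1224/40 ≈ 30.600 mg/L.
Before the 6th dose, 5 doses have been given. Superposition: Cmin = C₀·(f + f² + … + f^5).
≈ 30.600 × (0.0688 + 0.0047 + 0.0003 + 0.0000 + 0.0000) ≈ 30.600 × 0.0738 ≈ 2.258 mg/L.

2.3 mg/L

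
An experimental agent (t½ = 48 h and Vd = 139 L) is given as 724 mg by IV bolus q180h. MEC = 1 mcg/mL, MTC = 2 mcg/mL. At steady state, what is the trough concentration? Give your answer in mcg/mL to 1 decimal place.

0.4 mcg/mL

τ/t½ = 180/48 ≈ 3.75, so fraction remaining f = (1/2)^(180/48) ≈ 0.0743.
Accumulation ratio R = 1/(1 − f) ≈ 1/0.9257 ≈ 1.0803.
Each bolus raises the concentration by D/Vd = 724/139 ≈ 5.209 mcg/mL.
Steady-state peak Cmax,ss = C₀·R ≈ 5.209 × 1.0803 ≈ 5.627 mcg/mL.
One interval later, Cmin,ss = Cmax,ss·e^(−kτ) ≈ 5.627 × 0.0743 ≈ 0.418 mcg/mL.
Trough 0.4 mcg/mL vs MEC 1 mcg/mL: subtherapeutic.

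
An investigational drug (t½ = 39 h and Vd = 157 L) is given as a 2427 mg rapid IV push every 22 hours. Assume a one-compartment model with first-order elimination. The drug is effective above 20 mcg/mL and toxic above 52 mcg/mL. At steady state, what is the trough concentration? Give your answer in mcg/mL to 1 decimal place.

k = ln2/t½ = ln2/39 ≈ 0.017773 h⁻¹; fraction remaining f = e^(−kτ) = e^(−0.017773×22) ≈ 0.6764.
Accumulation ratio R = 1/(1 − f) ≈ 1/0.3236 ≈ 3.0902.
Each bolus raises the concentration by D/Vd = 2427/157 ≈ 15.459 mcg/mL.
Steady-state peak Cmax,ss = C₀·R ≈ 15.459 × 3.0902 ≈ 47.771 mcg/mL.
Steady-state trough Cmin,ss = Cmax,ss·f ≈ 47.771 × 0.6764 ≈ 32.312 mcg/mL.
Trough 32.3 mcg/mL vs MEC 20 mcg/mL: adequate.

32.3 mcg/mL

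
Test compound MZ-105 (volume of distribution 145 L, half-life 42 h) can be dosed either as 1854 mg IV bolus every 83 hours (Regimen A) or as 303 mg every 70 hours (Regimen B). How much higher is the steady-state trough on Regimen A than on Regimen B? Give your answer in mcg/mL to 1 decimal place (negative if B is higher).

Regimen A: f = (1/2)^(83/42) ≈ 0.2542; Cmin,ss = (1854/145)·f/(1−f) ≈ 4.358 mcg/mL.
Regimen B: f = (1/2)^(70/42) ≈ 0.3150; Cmin,ss = (303/145)·f/(1−f) ≈ 0.961 mcg/mL.
Difference ≈ 4.358 − 0.961 ≈ 3.397 mcg/mL.

3.4 mcg/mL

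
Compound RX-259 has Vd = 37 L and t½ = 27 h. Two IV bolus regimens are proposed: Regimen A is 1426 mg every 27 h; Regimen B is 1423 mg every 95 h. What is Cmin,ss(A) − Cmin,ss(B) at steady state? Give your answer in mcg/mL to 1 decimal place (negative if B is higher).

34.9 mcg/mL

Regimen A: f = (1/2)^(27/27) ≈ 0.5000; Cmin,ss = (1426/37)·f/(1−f) ≈ 38.541 mcg/mL.
Regimen B: f = (1/2)^(95/27) ≈ 0.0873; Cmin,ss = (1423/37)·f/(1−f) ≈ 3.679 mcg/mL.
Difference ≈ 38.541 − 3.679 ≈ 34.862 mcg/mL.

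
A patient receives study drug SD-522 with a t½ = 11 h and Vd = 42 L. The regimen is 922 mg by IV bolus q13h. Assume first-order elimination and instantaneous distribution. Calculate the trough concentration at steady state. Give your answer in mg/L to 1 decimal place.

Over one 13-h interval, 13/11 ≈ 1.1818 half-lives elapse, leaving f ≈ 0.4408 of each dose.
Single-dose peak C₀ = D/Vd = 922/42 ≈ 21.952 mg/L.
Steady-state trough Cmin,ss = C₀·f/(1−f) ≈ 21.952 × 0.4408/0.5592 ≈ 17.304 mg/L.

17.3 mg/L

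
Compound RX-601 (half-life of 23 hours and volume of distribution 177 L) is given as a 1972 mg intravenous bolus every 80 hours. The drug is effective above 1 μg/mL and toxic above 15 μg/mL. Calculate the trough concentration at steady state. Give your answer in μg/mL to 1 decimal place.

k = ln2/t½ = ln2/23 ≈ 0.030137 h⁻¹; fraction remaining f = e^(−kτ) = e^(−0.030137×80) ≈ 0.0897.
At steady state, accumulation factor R = 1/(1 − e^(−kτ)) ≈ 1.0985.
Each bolus raises the concentration by D/Vd = 1972/177 ≈ 11.141 μg/mL.
Steady-state peak Cmax,ss = C₀·R ≈ 11.141 × 1.0985 ≈ 12.238 μg/mL.
One interval later, Cmin,ss = Cmax,ss·e^(−kτ) ≈ 12.238 × 0.0897 ≈ 1.098 μg/mL.
Trough 1.1 μg/mL vs MEC 1 μg/mL: adequate.

1.1 μg/mL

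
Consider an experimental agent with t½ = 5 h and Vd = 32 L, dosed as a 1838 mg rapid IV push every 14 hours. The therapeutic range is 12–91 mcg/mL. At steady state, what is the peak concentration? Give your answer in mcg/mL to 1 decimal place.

τ/t½ = 14/5 ≈ 2.8, so fraction remaining f = (1/2)^(14/5) ≈ 0.1436.
Accumulation ratio R = 1/(1 − f) ≈ 1/0.8564 ≈ 1.1677.
Each bolus raises the concentration by D/Vd = 1838/32 ≈ 57.438 mcg/mL.
Steady-state peak Cmax,ss = C₀·R ≈ 57.438 × 1.1677 ≈ 67.070 mcg/mL.
Peak 67.1 mcg/mL vs MTC 91 mcg/mL: below toxic threshold.

67.1 mcg/mL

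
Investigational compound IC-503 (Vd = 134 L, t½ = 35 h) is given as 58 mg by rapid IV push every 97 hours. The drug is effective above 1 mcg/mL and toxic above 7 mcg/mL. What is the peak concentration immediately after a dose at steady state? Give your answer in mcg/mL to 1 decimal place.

k = ln2/t½ = ln2/35 ≈ 0.019804 h⁻¹; fraction remaining f = e^(−kτ) = e^(−0.019804×97) ≈ 0.1465.
Accumulation ratio R = 1/(1 − f) ≈ 1/0.8535 ≈ 1.1716.
Each bolus raises the concentration by D/Vd = 58/134 ≈ 0.433 mcg/mL.
Steady-state peak Cmax,ss = C₀·R ≈ 0.433 × 1.1716 ≈ 0.507 mcg/mL.
Peak 0.5 mcg/mL vs MTC 7 mcg/mL: below toxic threshold.

0.5 mcg/mL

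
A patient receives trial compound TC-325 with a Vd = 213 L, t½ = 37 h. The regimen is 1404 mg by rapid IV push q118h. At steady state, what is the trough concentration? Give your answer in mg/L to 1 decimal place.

k = ln2/t½ = ln2/37 ≈ 0.018734 h⁻¹; fraction remaining f = e^(−kτ) = e^(−0.018734×118) ≈ 0.1096.
Single-dose peak C₀ = D/Vd = 1404/213 ≈ 6.592 mg/L.
Steady-state trough Cmin,ss = C₀·f/(1−f) ≈ 6.592 × 0.1096/0.8904 ≈ 0.811 mg/L.

0.8 mg/L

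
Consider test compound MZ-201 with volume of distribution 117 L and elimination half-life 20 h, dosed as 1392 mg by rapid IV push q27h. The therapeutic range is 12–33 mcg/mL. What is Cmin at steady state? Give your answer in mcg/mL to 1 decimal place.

7.7 mcg/mL

k = ln2/t½ = ln2/20 ≈ 0.034657 h⁻¹; fraction remaining f = e^(−kτ) = e^(−0.034657×27) ≈ 0.3923.
Each bolus raises the concentration by D/Vd = 1392/117 ≈ 11.897 mcg/mL.
Steady-state trough Cmin,ss = C₀·f/(1−f) ≈ 11.897 × 0.3923/0.6077 ≈ 7.680 mcg/mL.
Trough 7.7 mcg/mL vs MEC 12 mcg/mL: subtherapeutic.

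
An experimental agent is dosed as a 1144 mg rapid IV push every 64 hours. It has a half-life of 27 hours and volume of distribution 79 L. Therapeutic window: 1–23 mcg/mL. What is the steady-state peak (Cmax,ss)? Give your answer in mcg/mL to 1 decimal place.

Over one 64-h interval, 64/27 ≈ 2.3704 half-lives elapse, leaving f ≈ 0.1934 of each dose.
At steady state, accumulation factor R = 1/(1 − e^(−kτ)) ≈ 1.2398.
Each bolus raises the concentration by D/Vd = 1144/79 ≈ 14.481 mcg/mL.
Steady-state peak Cmax,ss = C₀·R ≈ 14.481 × 1.2398 ≈ 17.954 mcg/mL.
Peak 18.0 mcg/mL vs MTC 23 mcg/mL: below toxic threshold.

18.0 mcg/mL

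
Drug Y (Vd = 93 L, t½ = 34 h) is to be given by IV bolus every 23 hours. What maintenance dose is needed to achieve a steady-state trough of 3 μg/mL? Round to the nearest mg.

167 mg

τ/t½ = 23/34 ≈ 0.67647, so f = (1/2)^(23/34) ≈ 0.625694.
Cmin,ss = (D/Vd)·f/(1−f), so D = Cmin,ss·Vd·(1−f)/f.
D = 3 × 93 × (1−f)/f ≈ 3 × 93 × 0.59823 ≈ 166.91 mg.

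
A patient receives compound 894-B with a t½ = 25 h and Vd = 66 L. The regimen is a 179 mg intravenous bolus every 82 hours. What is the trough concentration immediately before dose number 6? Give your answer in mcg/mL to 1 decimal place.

f = (1/2)^(τ/t½) = (1/2)^(82/25) ≈ 0.1029.
C₀ = D/Vd = 179/66 ≈ 2.712 mcg/mL.
Before the 6th dose, 5 doses have been given. Superposition: Cmin = C₀·(f + f² + … + f^5).
≈ 2.712 × (0.1029 + 0.0106 + 0.0011 + 0.0001 + 0.0000) ≈ 2.712 × 0.1147 ≈ 0.311 mcg/mL.

0.3 mcg/mL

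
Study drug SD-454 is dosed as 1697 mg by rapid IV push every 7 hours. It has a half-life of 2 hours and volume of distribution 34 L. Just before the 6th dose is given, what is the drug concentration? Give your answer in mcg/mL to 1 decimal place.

4.8 mcg/mL

f = (1/2)^(τ/t½) = (1/2)^(7/2) ≈ 0.0884.
C₀ = D/Vd = 1697/34 ≈ 49.912 mcg/mL.
Before the 6th dose, 5 doses have been given. Superposition: Cmin = C₀·(f + f² + … + f^5).
≈ 49.912 × (0.0884 + 0.0078 + 0.0007 + 0.0001 + 0.0000) ≈ 49.912 × 0.0970 ≈ 4.841 mcg/mL.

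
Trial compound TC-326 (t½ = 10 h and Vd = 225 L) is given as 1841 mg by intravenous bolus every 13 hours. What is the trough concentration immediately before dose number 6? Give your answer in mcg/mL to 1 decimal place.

5.5 mcg/mL

f = (1/2)^(τ/t½) = (1/2)^(13/10) ≈ 0.4061.
C₀ = D/Vd = 1841/225 ≈ 8.182 mcg/mL.
Before the 6th dose, 5 doses have been given. Superposition: Cmin = C₀·(f + f² + … + f^5).
≈ 8.182 × (0.4061 + 0.1649 + 0.0670 + 0.0272 + 0.0110) ≈ 8.182 × 0.6762 ≈ 5.533 mcg/mL.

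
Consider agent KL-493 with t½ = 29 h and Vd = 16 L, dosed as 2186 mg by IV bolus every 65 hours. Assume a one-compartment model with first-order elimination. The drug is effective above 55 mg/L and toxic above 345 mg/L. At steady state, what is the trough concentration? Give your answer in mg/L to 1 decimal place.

36.6 mg/L

τ/t½ = 65/29 ≈ 2.2414, so fraction remaining f = (1/2)^(65/29) ≈ 0.2115.
Accumulation ratio R = 1/(1 − f) ≈ 1/0.7885 ≈ 1.2682.
Single-dose peak C₀ = D/Vd = 2186/16 ≈ 136.625 mg/L.
Steady-state peak Cmax,ss = C₀·R ≈ 136.625 × 1.2682 ≈ 173.268 mg/L.
One interval later, Cmin,ss = Cmax,ss·e^(−kτ) ≈ 173.268 × 0.2115 ≈ 36.646 mg/L.
Trough 36.6 mg/L vs MEC 55 mg/L: subtherapeutic.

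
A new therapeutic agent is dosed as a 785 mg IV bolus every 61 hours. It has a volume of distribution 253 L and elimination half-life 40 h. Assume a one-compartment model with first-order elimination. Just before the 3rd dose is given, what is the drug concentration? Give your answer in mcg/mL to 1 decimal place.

1.5 mcg/mL

f = (1/2)^(τ/t½) = (1/2)^(61/40) ≈ 0.3475.
C₀ = D/Vd = 785/253 ≈ 3.103 mcg/mL.
Before the 3rd dose, 2 doses have been given. Superposition: Cmin = C₀·(f + f²).
≈ 3.103 × (0.3475 + 0.1208) ≈ 3.103 × 0.4683 ≈ 1.453 mcg/mL.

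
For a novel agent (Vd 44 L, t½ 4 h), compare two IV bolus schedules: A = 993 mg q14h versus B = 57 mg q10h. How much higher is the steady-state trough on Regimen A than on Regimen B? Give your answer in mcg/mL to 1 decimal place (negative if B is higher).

1.9 mcg/mL

Regimen A: f = (1/2)^(14/4) ≈ 0.0884; Cmin,ss = (993/44)·f/(1−f) ≈ 2.188 mcg/mL.
Regimen B: f = (1/2)^(10/4) ≈ 0.1768; Cmin,ss = (57/44)·f/(1−f) ≈ 0.278 mcg/mL.
Difference ≈ 2.188 − 0.278 ≈ 1.910 mcg/mL.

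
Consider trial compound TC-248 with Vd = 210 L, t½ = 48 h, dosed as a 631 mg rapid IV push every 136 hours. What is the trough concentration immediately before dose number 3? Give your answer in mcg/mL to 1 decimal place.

f = (1/2)^(τ/t½) = (1/2)^(136/48) ≈ 0.1403.
C₀ = D/Vd = 631/210 ≈ 3.005 mcg/mL.
Before the 3rd dose, 2 doses have been given. Superposition: Cmin = C₀·(f + f²).
≈ 3.005 × (0.1403 + 0.0197) ≈ 3.005 × 0.1600 ≈ 0.481 mcg/mL.

0.5 mcg/mL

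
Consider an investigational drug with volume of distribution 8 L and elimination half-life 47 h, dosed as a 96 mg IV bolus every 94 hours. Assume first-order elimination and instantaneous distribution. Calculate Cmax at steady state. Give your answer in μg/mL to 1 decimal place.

τ = 94 h = 2 half-lives, so f = (1/2)^2 = 0.25.
At steady state, R = 1/(1 − 0.25) = 4/3.
Single-dose peak C₀ = D/Vd = 96/8 = 12 μg/mL.
Steady-state peak Cmax,ss = C₀·R = 12 × 4/3 ≈ 16.000 μg/mL.

16.0 μg/mL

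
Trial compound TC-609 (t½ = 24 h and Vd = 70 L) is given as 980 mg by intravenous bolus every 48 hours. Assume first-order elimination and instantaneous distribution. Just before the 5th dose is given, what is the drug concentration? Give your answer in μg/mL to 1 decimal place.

f = (1/2)^(τ/t½) = (1/2)^(48/24) ≈ 0.2500.
C₀ = D/Vd = 980/70 ≈ 14.000 μg/mL.
Before the 5th dose, 4 doses have been given. Superposition: Cmin = C₀·(f + f² + … + f^4).
≈ 14.000 × (0.2500 + 0.0625 + 0.0156 + 0.0039) ≈ 14.000 × 0.3320 ≈ 4.648 μg/mL.

4.6 μg/mL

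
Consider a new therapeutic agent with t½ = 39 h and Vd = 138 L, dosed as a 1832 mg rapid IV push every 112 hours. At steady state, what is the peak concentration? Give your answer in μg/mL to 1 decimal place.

Over one 112-h interval, 112/39 ≈ 2.8718 half-lives elapse, leaving f ≈ 0.1366 of each dose.
At steady state, accumulation factor R = 1/(1 − e^(−kτ)) ≈ 1.1582.
Each bolus raises the concentration by D/Vd = 1832/138 ≈ 13.275 μg/mL.
Steady-state peak Cmax,ss = C₀·R ≈ 13.275 × 1.1582 ≈ 15.375 μg/mL.

15.4 μg/mL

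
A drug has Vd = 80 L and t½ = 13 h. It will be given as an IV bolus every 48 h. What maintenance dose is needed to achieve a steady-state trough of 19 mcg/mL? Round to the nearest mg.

18129 mg

τ/t½ = 48/13 ≈ 3.6923, so f = (1/2)^(48/13) ≈ 0.077358.
Cmin,ss = (D/Vd)·f/(1−f), so D = Cmin,ss·Vd·(1−f)/f.
D = 19 × 80 × (1−f)/f ≈ 19 × 80 × 11.92691 ≈ 18128.90 mg.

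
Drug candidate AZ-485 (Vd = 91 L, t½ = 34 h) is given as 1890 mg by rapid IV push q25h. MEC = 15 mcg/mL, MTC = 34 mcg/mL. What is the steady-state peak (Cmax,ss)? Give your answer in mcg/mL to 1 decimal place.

k = ln2/t½ = ln2/34 ≈ 0.020387 h⁻¹; fraction remaining f = e^(−kτ) = e^(−0.020387×25) ≈ 0.6007.
At steady state, accumulation factor R = 1/(1 − e^(−kτ)) ≈ 2.5044.
Single-dose peak C₀ = D/Vd = 1890/91 ≈ 20.769 mcg/mL.
Cmax,ss = C₀/(1 − f) ≈ 20.769/0.3993 ≈ 52.014 mcg/mL.
Peak 52.0 mcg/mL vs MTC 34 mcg/mL: exceeds toxic threshold.

52.0 mcg/mL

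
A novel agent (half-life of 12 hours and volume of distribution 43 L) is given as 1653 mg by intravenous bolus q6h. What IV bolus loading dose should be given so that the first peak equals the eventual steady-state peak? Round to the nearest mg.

f = (1/2)^(6/12) ≈ 0.707107; accumulation ratio R = 1/(1−f) ≈ 3.41422.
Loading dose to hit Cmax,ss on first dose: D_load = D_maint·R ≈ 1653 × 3.41422 ≈ 5643.71 mg.

5644 mg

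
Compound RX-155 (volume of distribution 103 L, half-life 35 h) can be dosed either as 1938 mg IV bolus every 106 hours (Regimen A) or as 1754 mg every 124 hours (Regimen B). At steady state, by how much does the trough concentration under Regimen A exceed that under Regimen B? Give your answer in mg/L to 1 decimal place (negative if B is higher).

Regimen A: f = (1/2)^(106/35) ≈ 0.1225; Cmin,ss = (1938/103)·f/(1−f) ≈ 2.627 mg/L.
Regimen B: f = (1/2)^(124/35) ≈ 0.0858; Cmin,ss = (1754/103)·f/(1−f) ≈ 1.598 mg/L.
Difference ≈ 2.627 − 1.598 ≈ 1.029 mg/L.

1.0 mg/L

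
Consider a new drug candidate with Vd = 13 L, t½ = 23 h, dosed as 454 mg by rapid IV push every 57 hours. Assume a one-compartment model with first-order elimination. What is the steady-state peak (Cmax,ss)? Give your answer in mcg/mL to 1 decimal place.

τ/t½ = 57/23 ≈ 2.4783, so fraction remaining f = (1/2)^(57/23) ≈ 0.1795.
Accumulation ratio R = 1/(1 − f) ≈ 1/0.8205 ≈ 1.2188.
Single-dose peak C₀ = D/Vd = 454/13 ≈ 34.923 mcg/mL.
Cmax,ss = C₀/(1 − f) ≈ 34.923/0.8205 ≈ 42.563 mcg/mL.

42.6 mcg/mL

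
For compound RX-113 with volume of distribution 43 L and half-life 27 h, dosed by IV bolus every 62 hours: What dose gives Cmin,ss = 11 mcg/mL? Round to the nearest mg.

τ/t½ = 62/27 ≈ 2.2963, so f = (1/2)^(62/27) ≈ 0.203585.
Cmin,ss = (D/Vd)·f/(1−f), so D = Cmin,ss·Vd·(1−f)/f.
D = 11 × 43 × (1−f)/f ≈ 11 × 43 × 3.91195 ≈ 1850.35 mg.

1850 mg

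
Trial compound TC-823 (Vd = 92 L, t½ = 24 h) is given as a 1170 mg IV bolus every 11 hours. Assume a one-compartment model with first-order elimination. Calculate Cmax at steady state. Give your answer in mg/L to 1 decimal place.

46.7 mg/L

τ/t½ = 11/24 ≈ 0.45833, so fraction remaining f = (1/2)^(11/24) ≈ 0.7278.
Accumulation ratio R = 1/(1 − f) ≈ 1/0.2722 ≈ 3.6738.
Each bolus raises the concentration by D/Vd = 1170/92 ≈ 12.717 mg/L.
Cmax,ss = C₀/(1 − f) ≈ 12.717/0.2722 ≈ 46.719 mg/L.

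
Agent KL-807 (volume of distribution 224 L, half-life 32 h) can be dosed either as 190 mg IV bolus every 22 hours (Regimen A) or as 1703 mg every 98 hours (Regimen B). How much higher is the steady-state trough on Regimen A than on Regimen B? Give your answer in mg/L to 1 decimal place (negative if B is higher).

0.4 mg/L

Regimen A: f = (1/2)^(22/32) ≈ 0.6209; Cmin,ss = (190/224)·f/(1−f) ≈ 1.389 mg/L.
Regimen B: f = (1/2)^(98/32) ≈ 0.1197; Cmin,ss = (1703/224)·f/(1−f) ≈ 1.034 mg/L.
Difference ≈ 1.389 − 1.034 ≈ 0.355 mg/L.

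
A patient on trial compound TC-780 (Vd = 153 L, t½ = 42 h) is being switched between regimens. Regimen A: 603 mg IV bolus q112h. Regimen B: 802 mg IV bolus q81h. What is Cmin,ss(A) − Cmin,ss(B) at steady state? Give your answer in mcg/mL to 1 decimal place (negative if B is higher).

-1.1 mcg/mL

Regimen A: f = (1/2)^(112/42) ≈ 0.1575; Cmin,ss = (603/153)·f/(1−f) ≈ 0.737 mcg/mL.
Regimen B: f = (1/2)^(81/42) ≈ 0.2627; Cmin,ss = (802/153)·f/(1−f) ≈ 1.868 mcg/mL.
Difference ≈ 0.737 − 1.868 ≈ -1.131 mcg/mL.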